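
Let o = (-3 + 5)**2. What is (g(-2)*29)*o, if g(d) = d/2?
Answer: -116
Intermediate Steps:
g(d) = d/2 (g(d) = d*(1/2) = d/2)
o = 4 (o = 2**2 = 4)
(g(-2)*29)*o = (((1/2)*(-2))*29)*4 = -1*29*4 = -29*4 = -116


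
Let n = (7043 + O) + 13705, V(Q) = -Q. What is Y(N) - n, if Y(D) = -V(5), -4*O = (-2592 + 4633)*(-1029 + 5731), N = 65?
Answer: 4756905/2 ≈ 2.3785e+6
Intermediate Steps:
O = -4798391/2 (O = -(-2592 + 4633)*(-1029 + 5731)/4 = -2041*4702/4 = -1/4*9596782 = -4798391/2 ≈ -2.3992e+6)
Y(D) = 5 (Y(D) = -(-1)*5 = -1*(-5) = 5)
n = -4756895/2 (n = (7043 - 4798391/2) + 13705 = -4784305/2 + 13705 = -4756895/2 ≈ -2.3784e+6)
Y(N) - n = 5 - 1*(-4756895/2) = 5 + 4756895/2 = 4756905/2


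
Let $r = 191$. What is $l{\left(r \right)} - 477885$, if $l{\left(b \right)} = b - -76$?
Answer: $-477618$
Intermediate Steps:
$l{\left(b \right)} = 76 + b$ ($l{\left(b \right)} = b + 76 = 76 + b$)
$l{\left(r \right)} - 477885 = \left(76 + 191\right) - 477885 = 267 - 477885 = -477618$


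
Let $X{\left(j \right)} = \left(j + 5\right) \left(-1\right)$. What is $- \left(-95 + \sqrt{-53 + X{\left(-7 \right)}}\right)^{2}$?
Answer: $-8974 + 190 i \sqrt{51} \approx -8974.0 + 1356.9 i$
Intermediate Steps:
$X{\left(j \right)} = -5 - j$ ($X{\left(j \right)} = \left(5 + j\right) \left(-1\right) = -5 - j$)
$- \left(-95 + \sqrt{-53 + X{\left(-7 \right)}}\right)^{2} = - \left(-95 + \sqrt{-53 - -2}\right)^{2} = - \left(-95 + \sqrt{-53 + \left(-5 + 7\right)}\right)^{2} = - \left(-95 + \sqrt{-53 + 2}\right)^{2} = - \left(-95 + \sqrt{-51}\right)^{2} = - \left(-95 + i \sqrt{51}\right)^{2}$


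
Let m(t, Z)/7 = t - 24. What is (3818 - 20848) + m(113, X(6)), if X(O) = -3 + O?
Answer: -16407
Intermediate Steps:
m(t, Z) = -168 + 7*t (m(t, Z) = 7*(t - 24) = 7*(-24 + t) = -168 + 7*t)
(3818 - 20848) + m(113, X(6)) = (3818 - 20848) + (-168 + 7*113) = -17030 + (-168 + 791) = -17030 + 623 = -16407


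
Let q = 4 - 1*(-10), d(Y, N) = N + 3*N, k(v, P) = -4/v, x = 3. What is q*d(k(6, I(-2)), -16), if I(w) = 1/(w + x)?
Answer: -896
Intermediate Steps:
I(w) = 1/(3 + w) (I(w) = 1/(w + 3) = 1/(3 + w))
d(Y, N) = 4*N
q = 14 (q = 4 + 10 = 14)
q*d(k(6, I(-2)), -16) = 14*(4*(-16)) = 14*(-64) = -896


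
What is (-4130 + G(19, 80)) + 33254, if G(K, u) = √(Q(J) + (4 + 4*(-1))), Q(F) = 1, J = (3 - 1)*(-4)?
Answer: 29125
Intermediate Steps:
J = -8 (J = 2*(-4) = -8)
G(K, u) = 1 (G(K, u) = √(1 + (4 + 4*(-1))) = √(1 + (4 - 4)) = √(1 + 0) = √1 = 1)
(-4130 + G(19, 80)) + 33254 = (-4130 + 1) + 33254 = -4129 + 33254 = 29125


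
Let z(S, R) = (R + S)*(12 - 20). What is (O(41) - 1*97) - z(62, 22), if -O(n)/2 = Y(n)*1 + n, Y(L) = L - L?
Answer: 493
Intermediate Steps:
Y(L) = 0
z(S, R) = -8*R - 8*S (z(S, R) = (R + S)*(-8) = -8*R - 8*S)
O(n) = -2*n (O(n) = -2*(0*1 + n) = -2*(0 + n) = -2*n)
(O(41) - 1*97) - z(62, 22) = (-2*41 - 1*97) - (-8*22 - 8*62) = (-82 - 97) - (-176 - 496) = -179 - 1*(-672) = -179 + 672 = 493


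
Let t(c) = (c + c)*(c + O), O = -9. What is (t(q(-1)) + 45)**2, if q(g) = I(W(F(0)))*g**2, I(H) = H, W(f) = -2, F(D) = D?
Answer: 7921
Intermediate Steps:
q(g) = -2*g**2
t(c) = 2*c*(-9 + c) (t(c) = (c + c)*(c - 9) = (2*c)*(-9 + c) = 2*c*(-9 + c))
(t(q(-1)) + 45)**2 = (2*(-2*(-1)**2)*(-9 - 2*(-1)**2) + 45)**2 = (2*(-2*1)*(-9 - 2*1) + 45)**2 = (2*(-2)*(-9 - 2) + 45)**2 = (2*(-2)*(-11) + 45)**2 = (44 + 45)**2 = 89**2 = 7921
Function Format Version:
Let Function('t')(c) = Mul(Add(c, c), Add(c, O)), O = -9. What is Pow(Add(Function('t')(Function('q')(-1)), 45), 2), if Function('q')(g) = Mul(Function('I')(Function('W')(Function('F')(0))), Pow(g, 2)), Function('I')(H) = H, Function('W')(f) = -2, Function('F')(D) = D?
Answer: 7921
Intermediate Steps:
Function('q')(g) = Mul(-2, Pow(g, 2))
Function('t')(c) = Mul(2, c, Add(-9, c)) (Function('t')(c) = Mul(Add(c, c), Add(c, -9)) = Mul(Mul(2, c), Add(-9, c)) = Mul(2, c, Add(-9, c)))
Pow(Add(Function('t')(Function('q')(-1)), 45), 2) = Pow(Add(Mul(2, Mul(-2, Pow(-1, 2)), Add(-9, Mul(-2, Pow(-1, 2)))), 45), 2) = Pow(Add(Mul(2, Mul(-2, 1), Add(-9, Mul(-2, 1))), 45), 2) = Pow(Add(Mul(2, -2, Add(-9, -2)), 45), 2) = Pow(Add(Mul(2, -2, -11), 45), 2) = Pow(Add(44, 45), 2) = Pow(89, 2) = 7921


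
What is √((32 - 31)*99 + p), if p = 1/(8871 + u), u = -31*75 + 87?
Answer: 2*√120991079/2211 ≈ 9.9499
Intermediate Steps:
u = -2238 (u = -2325 + 87 = -2238)
p = 1/6633 (p = 1/(8871 - 2238) = 1/6633 ≈ 0.00015076)
√((32 - 31)*99 + p) = √((32 - 31)*99 + 1/6633) = √(1*99 + 1/6633) = √(99 + 1/6633) = √(656668/6633) = 2*√120991079/2211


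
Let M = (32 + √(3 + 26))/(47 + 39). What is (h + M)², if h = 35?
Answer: (3042 + √29)²/7396 ≈ 1255.6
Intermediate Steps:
M = 16/43 + √29/86 (M = (32 + √29)/86 = (32 + √29)*(1/86) = 16/43 + √29/86 ≈ 0.43471)
(h + M)² = (35 + (16/43 + √29/86))² = (1521/43 + √29/86)²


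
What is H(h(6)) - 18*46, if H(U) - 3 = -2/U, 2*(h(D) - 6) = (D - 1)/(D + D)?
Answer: -122973/149 ≈ -825.32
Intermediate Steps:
h(D) = 6 + (-1 + D)/(4*D) (h(D) = 6 + ((D - 1)/(D + D))/2 = 6 + ((-1 + D)/((2*D)))/2 = 6 + ((-1 + D)*(1/(2*D)))/2 = 6 + ((-1 + D)/(2*D))/2 = 6 + (-1 + D)/(4*D))
H(U) = 3 - 2/U
H(h(6)) - 18*46 = (3 - 2*24/(-1 + 25*6)) - 18*46 = (3 - 2*24/(-1 + 150)) - 828 = (3 - 2/((1/4)*(1/6)*149)) - 828 = (3 - 2/149/24) - 828 = (3 - 2*24/149) - 828 = (3 - 48/149) - 828 = 399/149 - 828 = -122973/149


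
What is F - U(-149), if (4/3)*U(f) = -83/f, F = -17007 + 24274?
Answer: 4330883/596 ≈ 7266.6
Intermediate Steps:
F = 7267
U(f) = -249/(4*f) (U(f) = 3*(-83/f)/4 = -249/(4*f))
F - U(-149) = 7267 - (-249)/(4*(-149)) = 7267 - (-249)*(-1)/(4*149) = 7267 - 1*249/596 = 7267 - 249/596 = 4330883/596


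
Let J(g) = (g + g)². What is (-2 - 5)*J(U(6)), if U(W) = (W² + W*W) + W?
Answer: -170352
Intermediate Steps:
U(W) = W + 2*W² (U(W) = (W² + W²) + W = 2*W² + W = W + 2*W²)
J(g) = 4*g² (J(g) = (2*g)² = 4*g²)
(-2 - 5)*J(U(6)) = (-2 - 5)*(4*(6*(1 + 2*6))²) = -28*(6*(1 + 12))² = -28*(6*13)² = -28*78² = -28*6084 = -7*24336 = -170352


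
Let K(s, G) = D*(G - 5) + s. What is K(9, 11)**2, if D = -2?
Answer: 9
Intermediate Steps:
K(s, G) = 10 + s - 2*G (K(s, G) = -2*(G - 5) + s = -2*(-5 + G) + s = (10 - 2*G) + s = 10 + s - 2*G)
K(9, 11)**2 = (10 + 9 - 2*11)**2 = (10 + 9 - 22)**2 = (-3)**2 = 9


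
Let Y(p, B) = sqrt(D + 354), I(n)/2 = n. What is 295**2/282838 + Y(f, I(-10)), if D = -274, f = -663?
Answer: 87025/282838 + 4*sqrt(5) ≈ 9.2520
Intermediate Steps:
I(n) = 2*n
Y(p, B) = 4*sqrt(5) (Y(p, B) = sqrt(-274 + 354) = sqrt(80) = 4*sqrt(5))
295**2/282838 + Y(f, I(-10)) = 295**2/282838 + 4*sqrt(5) = 87025*(1/282838) + 4*sqrt(5) = 87025/282838 + 4*sqrt(5)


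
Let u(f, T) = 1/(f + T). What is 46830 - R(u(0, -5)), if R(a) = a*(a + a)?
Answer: 1170748/25 ≈ 46830.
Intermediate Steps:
u(f, T) = 1/(T + f)
R(a) = 2*a² (R(a) = a*(2*a) = 2*a²)
46830 - R(u(0, -5)) = 46830 - 2*(1/(-5 + 0))² = 46830 - 2*(1/(-5))² = 46830 - 2*(-⅕)² = 46830 - 2/25 = 1170748/25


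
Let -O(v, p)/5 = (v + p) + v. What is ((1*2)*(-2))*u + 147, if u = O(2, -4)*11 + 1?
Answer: 143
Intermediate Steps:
O(v, p) = -10*v - 5*p (O(v, p) = -5*((v + p) + v) = -5*((p + v) + v) = -5*(p + 2*v) = -10*v - 5*p)
u = 1 (u = (-10*2 - 5*(-4))*11 + 1 = (-20 + 20)*11 + 1 = 0*11 + 1 = 0 + 1 = 1)
((1*2)*(-2))*u + 147 = ((1*2)*(-2))*1 + 147 = (2*(-2))*1 + 147 = -4*1 + 147 = -4 + 147 = 143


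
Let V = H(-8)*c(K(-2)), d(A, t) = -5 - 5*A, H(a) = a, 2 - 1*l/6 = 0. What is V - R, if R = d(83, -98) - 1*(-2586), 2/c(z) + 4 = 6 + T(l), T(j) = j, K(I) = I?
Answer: -15170/7 ≈ -2167.1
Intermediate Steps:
l = 12 (l = 12 - 6*0 = 12 + 0 = 12)
c(z) = ⅐ (c(z) = 2/(-4 + (6 + 12)) = 2/(-4 + 18) = 2/14 = 2*(1/14) = ⅐)
R = 2166 (R = (-5 - 5*83) - 1*(-2586) = (-5 - 415) + 2586 = -420 + 2586 = 2166)
V = -8/7 (V = -8*⅐ = -8/7 ≈ -1.1429)
V - R = -8/7 - 1*2166 = -8/7 - 2166 = -15170/7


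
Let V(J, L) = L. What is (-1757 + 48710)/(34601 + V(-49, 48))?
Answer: 46953/34649 ≈ 1.3551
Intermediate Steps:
(-1757 + 48710)/(34601 + V(-49, 48)) = (-1757 + 48710)/(34601 + 48) = 46953/34649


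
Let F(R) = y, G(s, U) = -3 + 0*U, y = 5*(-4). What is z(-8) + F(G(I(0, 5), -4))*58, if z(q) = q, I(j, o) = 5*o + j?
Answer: -1168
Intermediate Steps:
I(j, o) = j + 5*o
y = -20
G(s, U) = -3 (G(s, U) = -3 + 0 = -3)
F(R) = -20
z(-8) + F(G(I(0, 5), -4))*58 = -8 - 20*58 = -8 - 1160 = -1168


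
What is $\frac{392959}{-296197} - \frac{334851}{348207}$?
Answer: $- \frac{78670978720}{34379289593} \approx -2.2883$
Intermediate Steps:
$\frac{392959}{-296197} - \frac{334851}{348207} = 392959 \left(- \frac{1}{296197}\right) - \frac{111617}{116069} = - \frac{392959}{296197} - \frac{111617}{116069} = - \frac{78670978720}{34379289593}$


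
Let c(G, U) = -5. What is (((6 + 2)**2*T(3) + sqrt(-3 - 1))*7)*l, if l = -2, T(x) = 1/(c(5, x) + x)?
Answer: 448 - 28*I ≈ 448.0 - 28.0*I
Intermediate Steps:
T(x) = 1/(-5 + x)
(((6 + 2)**2*T(3) + sqrt(-3 - 1))*7)*l = (((6 + 2)**2/(-5 + 3) + sqrt(-3 - 1))*7)*(-2) = ((8**2/(-2) + sqrt(-4))*7)*(-2) = ((64*(-1/2) + 2*I)*7)*(-2) = ((-32 + 2*I)*7)*(-2) = (-224 + 14*I)*(-2) = 448 - 28*I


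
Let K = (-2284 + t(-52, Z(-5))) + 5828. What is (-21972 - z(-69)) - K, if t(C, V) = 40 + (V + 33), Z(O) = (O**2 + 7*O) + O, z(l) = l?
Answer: -25505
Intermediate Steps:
Z(O) = O**2 + 8*O
t(C, V) = 73 + V (t(C, V) = 40 + (33 + V) = 73 + V)
K = 3602 (K = (-2284 + (73 - 5*(8 - 5))) + 5828 = (-2284 + (73 - 5*3)) + 5828 = (-2284 + (73 - 15)) + 5828 = (-2284 + 58) + 5828 = -2226 + 5828 = 3602)
(-21972 - z(-69)) - K = (-21972 - 1*(-69)) - 1*3602 = (-21972 + 69) - 3602 = -21903 - 3602 = -25505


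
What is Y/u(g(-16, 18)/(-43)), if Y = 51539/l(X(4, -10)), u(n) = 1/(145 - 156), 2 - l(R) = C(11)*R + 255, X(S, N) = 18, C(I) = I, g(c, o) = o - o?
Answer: 51539/41 ≈ 1257.0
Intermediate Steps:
g(c, o) = 0
l(R) = -253 - 11*R (l(R) = 2 - (11*R + 255) = 2 - (255 + 11*R) = 2 + (-255 - 11*R) = -253 - 11*R)
u(n) = -1/11 (u(n) = 1/(-11) = -1/11)
Y = -51539/451 (Y = 51539/(-253 - 11*18) = 51539/(-253 - 198) = 51539/(-451) = 51539*(-1/451) = -51539/451 ≈ -114.28)
Y/u(g(-16, 18)/(-43)) = -51539/(451*(-1/11)) = -51539/451*(-11) = 51539/41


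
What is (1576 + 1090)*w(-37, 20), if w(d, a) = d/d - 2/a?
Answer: 11997/5 ≈ 2399.4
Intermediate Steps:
w(d, a) = 1 - 2/a
(1576 + 1090)*w(-37, 20) = (1576 + 1090)*((-2 + 20)/20) = 2666*((1/20)*18) = 2666*(9/10) = 11997/5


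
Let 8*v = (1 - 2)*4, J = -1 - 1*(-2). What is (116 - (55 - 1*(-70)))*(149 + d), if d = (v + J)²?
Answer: -5373/4 ≈ -1343.3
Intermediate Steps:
J = 1 (J = -1 + 2 = 1)
v = -½ (v = ((1 - 2)*4)/8 = (-1*4)/8 = (⅛)*(-4) = -½ ≈ -0.50000)
d = ¼ (d = (-½ + 1)² = (½)² = ¼ ≈ 0.25000)
(116 - (55 - 1*(-70)))*(149 + d) = (116 - (55 - 1*(-70)))*(149 + ¼) = (116 - (55 + 70))*(597/4) = (116 - 1*125)*(597/4) = (116 - 125)*(597/4) = -9*597/4 = -5373/4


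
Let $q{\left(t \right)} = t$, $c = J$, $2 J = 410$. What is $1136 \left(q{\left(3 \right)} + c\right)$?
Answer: $236288$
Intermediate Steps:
$J = 205$ ($J = \frac{1}{2} \cdot 410 = 205$)
$c = 205$
$1136 \left(q{\left(3 \right)} + c\right) = 1136 \left(3 + 205\right) = 1136 \cdot 208 = 236288$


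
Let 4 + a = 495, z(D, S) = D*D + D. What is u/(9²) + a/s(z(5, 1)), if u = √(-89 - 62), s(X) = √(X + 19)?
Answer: 491/7 + I*√151/81 ≈ 70.143 + 0.15171*I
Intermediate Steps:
z(D, S) = D + D² (z(D, S) = D² + D = D + D²)
a = 491 (a = -4 + 495 = 491)
s(X) = √(19 + X)
u = I*√151 (u = √(-151) = I*√151 ≈ 12.288*I)
u/(9²) + a/s(z(5, 1)) = (I*√151)/(9²) + 491/(√(19 + 5*(1 + 5))) = (I*√151)/81 + 491/(√(19 + 5*6)) = (I*√151)*(1/81) + 491/(√(19 + 30)) = I*√151/81 + 491/(√49) = I*√151/81 + 491/7 = 491/7 + I*√151/81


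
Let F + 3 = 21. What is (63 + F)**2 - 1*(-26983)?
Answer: 33544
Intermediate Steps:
F = 18 (F = -3 + 21 = 18)
(63 + F)**2 - 1*(-26983) = (63 + 18)**2 - 1*(-26983) = 81**2 + 26983 = 6561 + 26983 = 33544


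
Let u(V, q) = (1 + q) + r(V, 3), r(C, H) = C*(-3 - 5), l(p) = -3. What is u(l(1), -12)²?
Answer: 169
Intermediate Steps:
r(C, H) = -8*C (r(C, H) = C*(-8) = -8*C)
u(V, q) = 1 + q - 8*V (u(V, q) = (1 + q) - 8*V = 1 + q - 8*V)
u(l(1), -12)² = (1 - 12 - 8*(-3))² = (1 - 12 + 24)² = 13² = 169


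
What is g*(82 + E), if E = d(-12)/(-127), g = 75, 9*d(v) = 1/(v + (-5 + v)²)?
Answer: 649052525/105537 ≈ 6150.0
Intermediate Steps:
d(v) = 1/(9*(v + (-5 + v)²))
E = -1/316611 (E = (1/(9*(-12 + (-5 - 12)²)))/(-127) = (1/(9*(-12 + (-17)²)))*(-1/127) = (1/(9*(-12 + 289)))*(-1/127) = ((⅑)/277)*(-1/127) = ((⅑)*(1/277))*(-1/127) = (1/2493)*(-1/127) = -1/316611 ≈ -3.1584e-6)
g*(82 + E) = 75*(82 - 1/316611) = 75*(25962101/316611) = 649052525/105537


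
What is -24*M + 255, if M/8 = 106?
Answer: -20097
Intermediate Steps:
M = 848 (M = 8*106 = 848)
-24*M + 255 = -24*848 + 255 = -20352 + 255 = -20097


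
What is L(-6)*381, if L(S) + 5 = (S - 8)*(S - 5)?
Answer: 56769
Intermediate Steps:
L(S) = -5 + (-8 + S)*(-5 + S) (L(S) = -5 + (S - 8)*(S - 5) = -5 + (-8 + S)*(-5 + S))
L(-6)*381 = (35 + (-6)² - 13*(-6))*381 = (35 + 36 + 78)*381 = 149*381 = 56769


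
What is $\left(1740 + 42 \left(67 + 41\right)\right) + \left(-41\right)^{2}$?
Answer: $7957$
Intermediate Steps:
$\left(1740 + 42 \left(67 + 41\right)\right) + \left(-41\right)^{2} = \left(1740 + 42 \cdot 108\right) + 1681 = \left(1740 + 4536\right) + 1681 = 6276 + 1681 = 7957$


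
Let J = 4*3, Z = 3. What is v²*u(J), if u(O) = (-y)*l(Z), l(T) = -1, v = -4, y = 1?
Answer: 16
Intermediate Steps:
J = 12
u(O) = 1 (u(O) = -1*1*(-1) = -1*(-1) = 1)
v²*u(J) = (-4)²*1 = 16*1 = 16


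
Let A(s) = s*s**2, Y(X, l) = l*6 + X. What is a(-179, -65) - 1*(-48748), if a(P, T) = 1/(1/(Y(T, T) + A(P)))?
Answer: -5687046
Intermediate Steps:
Y(X, l) = X + 6*l (Y(X, l) = 6*l + X = X + 6*l)
A(s) = s**3
a(P, T) = P**3 + 7*T (a(P, T) = 1/(1/((T + 6*T) + P**3)) = 1/(1/(7*T + P**3)) = 1/(1/(P**3 + 7*T)) = P**3 + 7*T)
a(-179, -65) - 1*(-48748) = ((-179)**3 + 7*(-65)) - 1*(-48748) = (-5735339 - 455) + 48748 = -5735794 + 48748 = -5687046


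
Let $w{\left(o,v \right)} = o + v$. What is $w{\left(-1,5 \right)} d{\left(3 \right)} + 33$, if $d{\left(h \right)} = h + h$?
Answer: $57$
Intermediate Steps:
$d{\left(h \right)} = 2 h$
$w{\left(-1,5 \right)} d{\left(3 \right)} + 33 = \left(-1 + 5\right) 2 \cdot 3 + 33 = 4 \cdot 6 + 33 = 24 + 33 = 57$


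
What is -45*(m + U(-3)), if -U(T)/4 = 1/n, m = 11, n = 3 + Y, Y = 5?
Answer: -945/2 ≈ -472.50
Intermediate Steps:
n = 8 (n = 3 + 5 = 8)
U(T) = -½ (U(T) = -4/8 = -4*⅛ = -½)
-45*(m + U(-3)) = -45*(11 - ½) = -45*21/2 = -945/2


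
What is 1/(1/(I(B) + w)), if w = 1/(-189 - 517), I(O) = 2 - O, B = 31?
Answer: -20475/706 ≈ -29.001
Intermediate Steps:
w = -1/706 (w = 1/(-706) = -1/706 ≈ -0.0014164)
1/(1/(I(B) + w)) = 1/(1/((2 - 1*31) - 1/706)) = 1/(1/((2 - 31) - 1/706)) = 1/(1/(-29 - 1/706)) = 1/(1/(-20475/706)) = 1/(-706/20475) = -20475/706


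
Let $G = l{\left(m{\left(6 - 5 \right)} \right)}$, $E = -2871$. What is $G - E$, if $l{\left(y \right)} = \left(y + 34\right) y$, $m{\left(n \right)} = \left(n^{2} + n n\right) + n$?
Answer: $2982$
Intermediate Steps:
$m{\left(n \right)} = n + 2 n^{2}$ ($m{\left(n \right)} = \left(n^{2} + n^{2}\right) + n = 2 n^{2} + n = n + 2 n^{2}$)
$l{\left(y \right)} = y \left(34 + y\right)$ ($l{\left(y \right)} = \left(34 + y\right) y = y \left(34 + y\right)$)
$G = 111$ ($G = \left(6 - 5\right) \left(1 + 2 \left(6 - 5\right)\right) \left(34 + \left(6 - 5\right) \left(1 + 2 \left(6 - 5\right)\right)\right) = 1 \left(1 + 2 \cdot 1\right) \left(34 + 1 \left(1 + 2 \cdot 1\right)\right) = 1 \left(1 + 2\right) \left(34 + 1 \left(1 + 2\right)\right) = 1 \cdot 3 \left(34 + 1 \cdot 3\right) = 3 \left(34 + 3\right) = 3 \cdot 37 = 111$)
$G - E = 111 - -2871 = 111 + 2871 = 2982$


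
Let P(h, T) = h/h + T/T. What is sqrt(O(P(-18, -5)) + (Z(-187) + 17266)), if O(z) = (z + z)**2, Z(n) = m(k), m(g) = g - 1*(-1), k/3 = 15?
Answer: 76*sqrt(3) ≈ 131.64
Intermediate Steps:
k = 45 (k = 3*15 = 45)
m(g) = 1 + g (m(g) = g + 1 = 1 + g)
Z(n) = 46 (Z(n) = 1 + 45 = 46)
P(h, T) = 2 (P(h, T) = 1 + 1 = 2)
O(z) = 4*z**2 (O(z) = (2*z)**2 = 4*z**2)
sqrt(O(P(-18, -5)) + (Z(-187) + 17266)) = sqrt(4*2**2 + (46 + 17266)) = sqrt(4*4 + 17312) = sqrt(16 + 17312) = sqrt(17328) = 76*sqrt(3)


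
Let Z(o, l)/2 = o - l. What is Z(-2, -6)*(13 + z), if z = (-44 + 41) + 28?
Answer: 304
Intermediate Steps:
z = 25 (z = -3 + 28 = 25)
Z(o, l) = -2*l + 2*o (Z(o, l) = 2*(o - l) = -2*l + 2*o)
Z(-2, -6)*(13 + z) = (-2*(-6) + 2*(-2))*(13 + 25) = (12 - 4)*38 = 8*38 = 304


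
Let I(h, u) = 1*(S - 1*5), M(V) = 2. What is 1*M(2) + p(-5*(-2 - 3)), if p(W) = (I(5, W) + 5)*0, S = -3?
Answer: 2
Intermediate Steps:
I(h, u) = -8 (I(h, u) = 1*(-3 - 1*5) = 1*(-3 - 5) = 1*(-8) = -8)
p(W) = 0 (p(W) = (-8 + 5)*0 = -3*0 = 0)
1*M(2) + p(-5*(-2 - 3)) = 1*2 + 0 = 2 + 0 = 2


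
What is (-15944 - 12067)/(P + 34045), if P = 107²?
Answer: -28011/45494 ≈ -0.61571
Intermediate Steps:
P = 11449
(-15944 - 12067)/(P + 34045) = (-15944 - 12067)/(11449 + 34045) = -28011/45494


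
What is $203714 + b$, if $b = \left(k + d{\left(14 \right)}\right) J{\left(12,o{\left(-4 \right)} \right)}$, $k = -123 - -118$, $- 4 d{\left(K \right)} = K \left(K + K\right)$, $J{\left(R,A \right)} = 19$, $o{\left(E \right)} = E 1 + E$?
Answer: $201757$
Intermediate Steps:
$o{\left(E \right)} = 2 E$ ($o{\left(E \right)} = E + E = 2 E$)
$d{\left(K \right)} = - \frac{K^{2}}{2}$ ($d{\left(K \right)} = - \frac{K \left(K + K\right)}{4} = - \frac{K 2 K}{4} = - \frac{2 K^{2}}{4} = - \frac{K^{2}}{2}$)
$k = -5$ ($k = -123 + 118 = -5$)
$b = -1957$ ($b = \left(-5 - \frac{14^{2}}{2}\right) 19 = \left(-5 - 98\right) 19 = \left(-103\right) 19 = -1957$)
$203714 + b = 203714 - 1957 = 201757$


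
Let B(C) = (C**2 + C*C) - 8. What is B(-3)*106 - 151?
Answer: 909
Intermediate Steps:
B(C) = -8 + 2*C**2 (B(C) = (C**2 + C**2) - 8 = 2*C**2 - 8 = -8 + 2*C**2)
B(-3)*106 - 151 = (-8 + 2*(-3)**2)*106 - 151 = (-8 + 2*9)*106 - 151 = (-8 + 18)*106 - 151 = 10*106 - 151 = 1060 - 151 = 909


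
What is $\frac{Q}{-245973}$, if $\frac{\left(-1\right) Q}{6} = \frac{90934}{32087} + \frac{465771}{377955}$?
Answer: $\frac{1933888394}{19496884391985} \approx 9.919 \cdot 10^{-5}$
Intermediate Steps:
$Q = - \frac{32876102698}{1347493565}$ ($Q = - 6 \left(\frac{90934}{32087} + \frac{465771}{377955}\right) = - 6 \left(90934 \cdot \frac{1}{32087} + 465771 \cdot \frac{1}{377955}\right) = - 6 \left(\frac{90934}{32087} + \frac{155257}{125985}\right) = \left(-6\right) \frac{16438051349}{4042480695} = - \frac{32876102698}{1347493565} \approx -24.398$)
$\frac{Q}{-245973} = - \frac{32876102698}{1347493565 \left(-245973\right)} = \left(- \frac{32876102698}{1347493565}\right) \left(- \frac{1}{245973}\right) = \frac{1933888394}{19496884391985}$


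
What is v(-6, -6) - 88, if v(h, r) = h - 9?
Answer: -103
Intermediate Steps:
v(h, r) = -9 + h
v(-6, -6) - 88 = (-9 - 6) - 88 = -15 - 88 = -103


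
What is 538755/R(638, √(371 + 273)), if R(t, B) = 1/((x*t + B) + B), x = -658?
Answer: -226171504020 + 2155020*√161 ≈ -2.2614e+11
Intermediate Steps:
R(t, B) = 1/(-658*t + 2*B) (R(t, B) = 1/((-658*t + B) + B) = 1/((B - 658*t) + B) = 1/(-658*t + 2*B))
538755/R(638, √(371 + 273)) = 538755/((1/(2*(√(371 + 273) - 329*638)))) = 538755/((1/(2*(√644 - 209902)))) = 538755/((1/(2*(2*√161 - 209902)))) = 538755/((1/(2*(-209902 + 2*√161)))) = 538755*(-419804 + 4*√161) = -226171504020 + 2155020*√161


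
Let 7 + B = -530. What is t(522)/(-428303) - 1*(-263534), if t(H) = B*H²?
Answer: 113018726710/428303 ≈ 2.6388e+5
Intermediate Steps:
B = -537 (B = -7 - 530 = -537)
t(H) = -537*H²
t(522)/(-428303) - 1*(-263534) = -537*522²/(-428303) - 1*(-263534) = -537*272484*(-1/428303) + 263534 = -146323908*(-1/428303) + 263534 = 146323908/428303 + 263534 = 113018726710/428303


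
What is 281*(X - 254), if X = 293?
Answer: 10959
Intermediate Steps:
281*(X - 254) = 281*(293 - 254) = 281*39 = 10959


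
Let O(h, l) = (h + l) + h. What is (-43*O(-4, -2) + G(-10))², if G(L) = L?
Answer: 176400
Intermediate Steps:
O(h, l) = l + 2*h
(-43*O(-4, -2) + G(-10))² = (-43*(-2 + 2*(-4)) - 10)² = (-43*(-2 - 8) - 10)² = (-43*(-10) - 10)² = (430 - 10)² = 420² = 176400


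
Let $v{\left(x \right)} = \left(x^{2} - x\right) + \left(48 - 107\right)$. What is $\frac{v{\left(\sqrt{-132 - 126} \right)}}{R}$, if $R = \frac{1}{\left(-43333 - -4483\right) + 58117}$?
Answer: $-6107639 - 19267 i \sqrt{258} \approx -6.1076 \cdot 10^{6} - 3.0947 \cdot 10^{5} i$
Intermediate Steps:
$v{\left(x \right)} = -59 + x^{2} - x$ ($v{\left(x \right)} = \left(x^{2} - x\right) + \left(48 - 107\right) = \left(x^{2} - x\right) - 59 = -59 + x^{2} - x$)
$R = \frac{1}{19267}$ ($R = \frac{1}{\left(-43333 + 4483\right) + 58117} = \frac{1}{-38850 + 58117} = \frac{1}{19267} \approx 5.1902 \cdot 10^{-5}$)
$\frac{v{\left(\sqrt{-132 - 126} \right)}}{R} = \left(-59 + \left(\sqrt{-132 - 126}\right)^{2} - \sqrt{-132 - 126}\right) \frac{1}{\frac{1}{19267}} = \left(-59 + \left(\sqrt{-258}\right)^{2} - \sqrt{-258}\right) 19267 = \left(-59 + \left(i \sqrt{258}\right)^{2} - i \sqrt{258}\right) 19267 = \left(-59 - 258 - i \sqrt{258}\right) 19267 = \left(-317 - i \sqrt{258}\right) 19267 = -6107639 - 19267 i \sqrt{258}$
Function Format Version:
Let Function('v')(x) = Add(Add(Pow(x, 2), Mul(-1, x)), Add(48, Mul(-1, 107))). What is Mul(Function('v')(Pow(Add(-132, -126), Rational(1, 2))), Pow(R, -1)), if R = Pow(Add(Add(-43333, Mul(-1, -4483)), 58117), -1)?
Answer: Add(-6107639, Mul(-19267, I, Pow(258, Rational(1, 2)))) ≈ Add(-6.1076e+6, Mul(-3.0947e+5, I))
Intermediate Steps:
Function('v')(x) = Add(-59, Pow(x, 2), Mul(-1, x)) (Function('v')(x) = Add(Add(Pow(x, 2), Mul(-1, x)), Add(48, -107)) = Add(Add(Pow(x, 2), Mul(-1, x)), -59) = Add(-59, Pow(x, 2), Mul(-1, x)))
R = Rational(1, 19267) (R = Pow(Add(Add(-43333, 4483), 58117), -1) = Pow(Add(-38850, 58117), -1) = Pow(19267, -1) = Rational(1, 19267) ≈ 5.1902e-5)
Mul(Function('v')(Pow(Add(-132, -126), Rational(1, 2))), Pow(R, -1)) = Mul(Add(-59, Pow(Pow(Add(-132, -126), Rational(1, 2)), 2), Mul(-1, Pow(Add(-132, -126), Rational(1, 2)))), Pow(Rational(1, 19267), -1)) = Mul(Add(-59, Pow(Pow(-258, Rational(1, 2)), 2), Mul(-1, Pow(-258, Rational(1, 2)))), 19267) = Mul(Add(-59, Pow(Mul(I, Pow(258, Rational(1, 2))), 2), Mul(-1, Mul(I, Pow(258, Rational(1, 2))))), 19267) = Mul(Add(-59, -258, Mul(-1, I, Pow(258, Rational(1, 2)))), 19267) = Mul(Add(-317, Mul(-1, I, Pow(258, Rational(1, 2)))), 19267) = Add(-6107639, Mul(-19267, I, Pow(258, Rational(1, 2))))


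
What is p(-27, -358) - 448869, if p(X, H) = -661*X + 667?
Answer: -430355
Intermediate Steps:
p(X, H) = 667 - 661*X
p(-27, -358) - 448869 = (667 - 661*(-27)) - 448869 = (667 + 17847) - 448869 = 18514 - 448869 = -430355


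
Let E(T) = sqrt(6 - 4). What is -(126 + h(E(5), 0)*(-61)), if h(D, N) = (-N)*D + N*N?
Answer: -126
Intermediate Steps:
E(T) = sqrt(2)
h(D, N) = N**2 - D*N (h(D, N) = -D*N + N**2 = N**2 - D*N)
-(126 + h(E(5), 0)*(-61)) = -(126 + (0*(0 - sqrt(2)))*(-61)) = -(126 + (0*(-sqrt(2)))*(-61)) = -(126 + 0*(-61)) = -(126 + 0) = -1*126 = -126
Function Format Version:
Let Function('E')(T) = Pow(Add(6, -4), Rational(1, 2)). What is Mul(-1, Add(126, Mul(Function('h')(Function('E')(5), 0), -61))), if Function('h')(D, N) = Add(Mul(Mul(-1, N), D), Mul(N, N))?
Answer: -126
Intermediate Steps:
Function('E')(T) = Pow(2, Rational(1, 2))
Function('h')(D, N) = Add(Pow(N, 2), Mul(-1, D, N)) (Function('h')(D, N) = Add(Mul(-1, D, N), Pow(N, 2)) = Add(Pow(N, 2), Mul(-1, D, N)))
Mul(-1, Add(126, Mul(Function('h')(Function('E')(5), 0), -61))) = Mul(-1, Add(126, Mul(Mul(0, Add(0, Mul(-1, Pow(2, Rational(1, 2))))), -61))) = Mul(-1, Add(126, Mul(Mul(0, Mul(-1, Pow(2, Rational(1, 2)))), -61))) = Mul(-1, Add(126, Mul(0, -61))) = Mul(-1, Add(126, 0)) = Mul(-1, 126) = -126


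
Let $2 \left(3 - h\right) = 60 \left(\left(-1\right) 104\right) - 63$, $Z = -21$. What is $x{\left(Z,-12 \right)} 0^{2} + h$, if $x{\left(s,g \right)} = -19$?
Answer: $\frac{6309}{2} \approx 3154.5$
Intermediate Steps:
$h = \frac{6309}{2}$ ($h = 3 - \frac{60 \left(\left(-1\right) 104\right) - 63}{2} = 3 - \frac{60 \left(-104\right) - 63}{2} = 3 - \frac{-6240 - 63}{2} = 3 - - \frac{6303}{2} = 3 + \frac{6303}{2} = \frac{6309}{2} \approx 3154.5$)
$x{\left(Z,-12 \right)} 0^{2} + h = - 19 \cdot 0^{2} + \frac{6309}{2} = \left(-19\right) 0 + \frac{6309}{2} = 0 + \frac{6309}{2} = \frac{6309}{2}$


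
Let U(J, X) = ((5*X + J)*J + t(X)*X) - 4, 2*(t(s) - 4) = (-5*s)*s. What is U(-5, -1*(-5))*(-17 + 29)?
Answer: -4758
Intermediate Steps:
t(s) = 4 - 5*s**2/2 (t(s) = 4 + ((-5*s)*s)/2 = 4 + (-5*s**2)/2 = 4 - 5*s**2/2)
U(J, X) = -4 + J*(J + 5*X) + X*(4 - 5*X**2/2) (U(J, X) = ((5*X + J)*J + (4 - 5*X**2/2)*X) - 4 = ((J + 5*X)*J + X*(4 - 5*X**2/2)) - 4 = (J*(J + 5*X) + X*(4 - 5*X**2/2)) - 4 = -4 + J*(J + 5*X) + X*(4 - 5*X**2/2))
U(-5, -1*(-5))*(-17 + 29) = (-4 + (-5)**2 + 4*(-1*(-5)) - 5*(-1*(-5))**3/2 + 5*(-5)*(-1*(-5)))*(-17 + 29) = (-4 + 25 + 4*5 - 5/2*5**3 + 5*(-5)*5)*12 = (-4 + 25 + 20 - 5/2*125 - 125)*12 = (-4 + 25 + 20 - 625/2 - 125)*12 = -793/2*12 = -4758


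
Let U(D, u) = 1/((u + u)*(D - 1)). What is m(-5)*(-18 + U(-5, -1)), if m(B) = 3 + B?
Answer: 215/6 ≈ 35.833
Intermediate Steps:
U(D, u) = 1/(2*u*(-1 + D)) (U(D, u) = 1/((2*u)*(-1 + D)) = 1/(2*u*(-1 + D)))
m(-5)*(-18 + U(-5, -1)) = (3 - 5)*(-18 + (½)/(-1*(-1 - 5))) = -2*(-18 + (½)*(-1)/(-6)) = -2*(-18 + (½)*(-1)*(-⅙)) = -2*(-18 + 1/12) = -2*(-215/12) = 215/6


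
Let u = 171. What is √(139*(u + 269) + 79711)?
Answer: √140871 ≈ 375.33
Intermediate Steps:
√(139*(u + 269) + 79711) = √(139*(171 + 269) + 79711) = √(139*440 + 79711) = √(61160 + 79711) = √140871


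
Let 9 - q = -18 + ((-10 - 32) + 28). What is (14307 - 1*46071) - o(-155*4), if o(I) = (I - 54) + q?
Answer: -31131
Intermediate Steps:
q = 41 (q = 9 - (-18 + ((-10 - 32) + 28)) = 9 - (-18 + (-42 + 28)) = 9 - (-18 - 14) = 9 - 1*(-32) = 9 + 32 = 41)
o(I) = -13 + I (o(I) = (I - 54) + 41 = (-54 + I) + 41 = -13 + I)
(14307 - 1*46071) - o(-155*4) = (14307 - 1*46071) - (-13 - 155*4) = (14307 - 46071) - (-13 - 620) = -31764 - 1*(-633) = -31764 + 633 = -31131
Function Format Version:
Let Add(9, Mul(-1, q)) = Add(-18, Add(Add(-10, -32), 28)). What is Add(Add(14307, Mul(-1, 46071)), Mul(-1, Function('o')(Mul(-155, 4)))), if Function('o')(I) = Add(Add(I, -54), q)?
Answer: -31131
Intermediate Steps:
q = 41 (q = Add(9, Mul(-1, Add(-18, Add(Add(-10, -32), 28)))) = Add(9, Mul(-1, Add(-18, Add(-42, 28)))) = Add(9, Mul(-1, Add(-18, -14))) = Add(9, Mul(-1, -32)) = Add(9, 32) = 41)
Function('o')(I) = Add(-13, I) (Function('o')(I) = Add(Add(I, -54), 41) = Add(Add(-54, I), 41) = Add(-13, I))
Add(Add(14307, Mul(-1, 46071)), Mul(-1, Function('o')(Mul(-155, 4)))) = Add(Add(14307, Mul(-1, 46071)), Mul(-1, Add(-13, Mul(-155, 4)))) = Add(Add(14307, -46071), Mul(-1, Add(-13, -620))) = Add(-31764, Mul(-1, -633)) = Add(-31764, 633) = -31131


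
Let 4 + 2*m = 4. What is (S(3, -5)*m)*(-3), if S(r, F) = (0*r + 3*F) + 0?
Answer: 0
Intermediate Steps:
S(r, F) = 3*F (S(r, F) = (0 + 3*F) + 0 = 3*F + 0 = 3*F)
m = 0 (m = -2 + (½)*4 = -2 + 2 = 0)
(S(3, -5)*m)*(-3) = ((3*(-5))*0)*(-3) = -15*0*(-3) = 0*(-3) = 0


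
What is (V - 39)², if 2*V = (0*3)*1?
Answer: 1521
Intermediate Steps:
V = 0 (V = ((0*3)*1)/2 = (0*1)/2 = (½)*0 = 0)
(V - 39)² = (0 - 39)² = (-39)² = 1521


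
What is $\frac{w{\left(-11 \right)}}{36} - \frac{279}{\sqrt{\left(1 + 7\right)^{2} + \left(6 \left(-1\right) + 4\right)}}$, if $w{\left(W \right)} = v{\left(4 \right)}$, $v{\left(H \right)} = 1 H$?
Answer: $\frac{1}{9} - \frac{9 \sqrt{62}}{2} \approx -35.322$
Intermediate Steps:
$v{\left(H \right)} = H$
$w{\left(W \right)} = 4$
$\frac{w{\left(-11 \right)}}{36} - \frac{279}{\sqrt{\left(1 + 7\right)^{2} + \left(6 \left(-1\right) + 4\right)}} = \frac{4}{36} - \frac{279}{\sqrt{\left(1 + 7\right)^{2} + \left(6 \left(-1\right) + 4\right)}} = 4 \cdot \frac{1}{36} - \frac{279}{\sqrt{8^{2} + \left(-6 + 4\right)}} = \frac{1}{9} - \frac{279}{\sqrt{64 - 2}} = \frac{1}{9} - \frac{279}{\sqrt{62}} = \frac{1}{9} - 279 \frac{\sqrt{62}}{62} = \frac{1}{9} - \frac{9 \sqrt{62}}{2}$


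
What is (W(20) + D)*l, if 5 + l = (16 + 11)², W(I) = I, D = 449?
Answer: 339556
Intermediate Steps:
l = 724 (l = -5 + (16 + 11)² = -5 + 27² = -5 + 729 = 724)
(W(20) + D)*l = (20 + 449)*724 = 469*724 = 339556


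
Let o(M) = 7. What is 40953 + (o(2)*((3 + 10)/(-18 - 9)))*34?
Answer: 1102637/27 ≈ 40838.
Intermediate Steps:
40953 + (o(2)*((3 + 10)/(-18 - 9)))*34 = 40953 + (7*((3 + 10)/(-18 - 9)))*34 = 40953 + (7*(13/(-27)))*34 = 40953 + (7*(13*(-1/27)))*34 = 40953 + (7*(-13/27))*34 = 40953 - 91/27*34 = 40953 - 3094/27 = 1102637/27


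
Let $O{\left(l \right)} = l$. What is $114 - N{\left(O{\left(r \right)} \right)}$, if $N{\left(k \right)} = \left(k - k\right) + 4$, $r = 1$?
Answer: $110$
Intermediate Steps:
$N{\left(k \right)} = 4$ ($N{\left(k \right)} = 0 + 4 = 4$)
$114 - N{\left(O{\left(r \right)} \right)} = 114 - 4 = 110$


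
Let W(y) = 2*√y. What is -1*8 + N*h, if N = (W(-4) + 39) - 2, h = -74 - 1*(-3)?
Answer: -2635 - 284*I ≈ -2635.0 - 284.0*I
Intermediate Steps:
h = -71 (h = -74 + 3 = -71)
N = 37 + 4*I (N = (2*√(-4) + 39) - 2 = (2*(2*I) + 39) - 2 = (4*I + 39) - 2 = (39 + 4*I) - 2 = 37 + 4*I ≈ 37.0 + 4.0*I)
-1*8 + N*h = -1*8 + (37 + 4*I)*(-71) = -8 + (-2627 - 284*I) = -2635 - 284*I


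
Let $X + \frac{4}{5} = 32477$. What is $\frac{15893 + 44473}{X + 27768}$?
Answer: $\frac{100610}{100407} \approx 1.002$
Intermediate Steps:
$X = \frac{162381}{5}$ ($X = - \frac{4}{5} + 32477 = \frac{162381}{5} \approx 32476.0$)
$\frac{15893 + 44473}{X + 27768} = \frac{15893 + 44473}{\frac{162381}{5} + 27768} = \frac{60366}{\frac{301221}{5}} = 60366 \cdot \frac{5}{301221} = \frac{100610}{100407}$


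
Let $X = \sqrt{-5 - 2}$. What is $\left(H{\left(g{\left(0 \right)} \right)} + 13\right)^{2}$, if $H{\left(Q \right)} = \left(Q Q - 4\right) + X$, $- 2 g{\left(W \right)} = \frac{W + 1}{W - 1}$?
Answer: $\frac{1257}{16} + \frac{37 i \sqrt{7}}{2} \approx 78.563 + 48.946 i$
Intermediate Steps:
$X = i \sqrt{7}$ ($X = \sqrt{-7} = i \sqrt{7} \approx 2.6458 i$)
$g{\left(W \right)} = - \frac{1 + W}{2 \left(-1 + W\right)}$ ($g{\left(W \right)} = - \frac{\left(W + 1\right) \frac{1}{W - 1}}{2} = - \frac{\left(1 + W\right) \frac{1}{-1 + W}}{2} = - \frac{\frac{1}{-1 + W} \left(1 + W\right)}{2} = - \frac{1 + W}{2 \left(-1 + W\right)}$)
$H{\left(Q \right)} = -4 + Q^{2} + i \sqrt{7}$ ($H{\left(Q \right)} = \left(Q Q - 4\right) + i \sqrt{7} = \left(Q^{2} + \left(-4 + 0\right)\right) + i \sqrt{7} = \left(Q^{2} - 4\right) + i \sqrt{7} = \left(-4 + Q^{2}\right) + i \sqrt{7} = -4 + Q^{2} + i \sqrt{7}$)
$\left(H{\left(g{\left(0 \right)} \right)} + 13\right)^{2} = \left(\left(-4 + \left(\frac{-1 - 0}{2 \left(-1 + 0\right)}\right)^{2} + i \sqrt{7}\right) + 13\right)^{2} = \left(\left(-4 + \left(\frac{-1 + 0}{2 \left(-1\right)}\right)^{2} + i \sqrt{7}\right) + 13\right)^{2} = \left(\left(-4 + \left(\frac{1}{2} \left(-1\right) \left(-1\right)\right)^{2} + i \sqrt{7}\right) + 13\right)^{2} = \left(\left(-4 + \left(\frac{1}{2}\right)^{2} + i \sqrt{7}\right) + 13\right)^{2} = \left(\left(-4 + \frac{1}{4} + i \sqrt{7}\right) + 13\right)^{2} = \left(\left(- \frac{15}{4} + i \sqrt{7}\right) + 13\right)^{2} = \left(\frac{37}{4} + i \sqrt{7}\right)^{2}$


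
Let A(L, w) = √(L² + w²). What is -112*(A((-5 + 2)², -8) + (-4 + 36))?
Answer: -3584 - 112*√145 ≈ -4932.7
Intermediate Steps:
-112*(A((-5 + 2)², -8) + (-4 + 36)) = -112*(√(((-5 + 2)²)² + (-8)²) + (-4 + 36)) = -112*(√(((-3)²)² + 64) + 32) = -112*(√(9² + 64) + 32) = -112*(√(81 + 64) + 32) = -112*(√145 + 32) = -112*(32 + √145) = -3584 - 112*√145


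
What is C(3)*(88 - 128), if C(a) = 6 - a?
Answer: -120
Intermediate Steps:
C(3)*(88 - 128) = (6 - 1*3)*(88 - 128) = (6 - 3)*(-40) = 3*(-40) = -120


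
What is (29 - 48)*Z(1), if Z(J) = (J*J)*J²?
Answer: -19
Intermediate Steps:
Z(J) = J⁴ (Z(J) = J²*J² = J⁴)
(29 - 48)*Z(1) = (29 - 48)*1⁴ = -19*1 = -19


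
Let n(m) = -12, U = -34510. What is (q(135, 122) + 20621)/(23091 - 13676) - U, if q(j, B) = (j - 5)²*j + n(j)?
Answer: 327213759/9415 ≈ 34755.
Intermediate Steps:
q(j, B) = -12 + j*(-5 + j)² (q(j, B) = (j - 5)²*j - 12 = (-5 + j)²*j - 12 = j*(-5 + j)² - 12 = -12 + j*(-5 + j)²)
(q(135, 122) + 20621)/(23091 - 13676) - U = ((-12 + 135*(-5 + 135)²) + 20621)/(23091 - 13676) - 1*(-34510) = ((-12 + 135*130²) + 20621)/9415 + 34510 = ((-12 + 135*16900) + 20621)*(1/9415) + 34510 = ((-12 + 2281500) + 20621)*(1/9415) + 34510 = (2281488 + 20621)*(1/9415) + 34510 = 2302109*(1/9415) + 34510 = 2302109/9415 + 34510 = 327213759/9415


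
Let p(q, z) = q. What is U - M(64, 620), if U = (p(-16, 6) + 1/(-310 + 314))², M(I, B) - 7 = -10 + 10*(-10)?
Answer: 5617/16 ≈ 351.06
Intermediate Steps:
M(I, B) = -103 (M(I, B) = 7 + (-10 + 10*(-10)) = 7 + (-10 - 100) = 7 - 110 = -103)
U = 3969/16 (U = (-16 + 1/(-310 + 314))² = (-16 + 1/4)² = (-16 + ¼)² = (-63/4)² = 3969/16 ≈ 248.06)
U - M(64, 620) = 3969/16 - 1*(-103) = 3969/16 + 103 = 5617/16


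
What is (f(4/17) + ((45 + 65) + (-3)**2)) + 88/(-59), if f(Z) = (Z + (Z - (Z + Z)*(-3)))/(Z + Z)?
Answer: 7169/59 ≈ 121.51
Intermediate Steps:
f(Z) = 4 (f(Z) = (Z + (Z - 2*Z*(-3)))/((2*Z)) = (Z + (Z - (-6)*Z))*(1/(2*Z)) = (Z + (Z + 6*Z))*(1/(2*Z)) = (Z + 7*Z)*(1/(2*Z)) = (8*Z)*(1/(2*Z)) = 4)
(f(4/17) + ((45 + 65) + (-3)**2)) + 88/(-59) = (4 + ((45 + 65) + (-3)**2)) + 88/(-59) = (4 + (110 + 9)) + 88*(-1/59) = (4 + 119) - 88/59 = 123 - 88/59 = 7169/59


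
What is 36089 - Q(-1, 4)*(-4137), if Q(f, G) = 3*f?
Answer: 23678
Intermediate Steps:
36089 - Q(-1, 4)*(-4137) = 36089 - 3*(-1)*(-4137) = 36089 - (-3)*(-4137) = 36089 - 1*12411 = 36089 - 12411 = 23678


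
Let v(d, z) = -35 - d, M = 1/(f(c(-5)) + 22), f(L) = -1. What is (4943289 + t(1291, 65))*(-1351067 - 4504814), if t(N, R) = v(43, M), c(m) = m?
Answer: -28946855373891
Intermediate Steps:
M = 1/21 (M = 1/(-1 + 22) = 1/21 ≈ 0.047619)
t(N, R) = -78 (t(N, R) = -35 - 1*43 = -35 - 43 = -78)
(4943289 + t(1291, 65))*(-1351067 - 4504814) = (4943289 - 78)*(-1351067 - 4504814) = 4943211*(-5855881) = -28946855373891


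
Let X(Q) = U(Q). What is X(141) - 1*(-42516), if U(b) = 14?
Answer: 42530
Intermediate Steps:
X(Q) = 14
X(141) - 1*(-42516) = 14 - 1*(-42516) = 14 + 42516 = 42530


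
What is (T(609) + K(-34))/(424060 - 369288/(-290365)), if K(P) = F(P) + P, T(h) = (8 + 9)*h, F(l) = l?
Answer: 2986404025/123132551188 ≈ 0.024254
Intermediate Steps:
T(h) = 17*h
K(P) = 2*P (K(P) = P + P = 2*P)
(T(609) + K(-34))/(424060 - 369288/(-290365)) = (17*609 + 2*(-34))/(424060 - 369288/(-290365)) = (10353 - 68)/(424060 - 369288*(-1/290365)) = 10285/(424060 + 369288/290365) = 10285/(123132551188/290365) = 10285*(290365/123132551188) = 2986404025/123132551188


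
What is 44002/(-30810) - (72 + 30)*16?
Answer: -25162961/15405 ≈ -1633.4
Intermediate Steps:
44002/(-30810) - (72 + 30)*16 = 44002*(-1/30810) - 102*16 = -22001/15405 - 1*1632 = -22001/15405 - 1632 = -25162961/15405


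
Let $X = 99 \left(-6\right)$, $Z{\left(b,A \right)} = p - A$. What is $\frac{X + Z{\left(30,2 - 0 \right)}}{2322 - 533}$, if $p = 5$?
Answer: $- \frac{591}{1789} \approx -0.33035$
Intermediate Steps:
$Z{\left(b,A \right)} = 5 - A$
$X = -594$
$\frac{X + Z{\left(30,2 - 0 \right)}}{2322 - 533} = \frac{-594 + \left(5 - \left(2 - 0\right)\right)}{2322 - 533} = \frac{-594 + \left(5 - \left(2 + 0\right)\right)}{1789} = \left(-594 + \left(5 - 2\right)\right) \frac{1}{1789} = \left(-594 + 3\right) \frac{1}{1789} = \left(-591\right) \frac{1}{1789} = - \frac{591}{1789}$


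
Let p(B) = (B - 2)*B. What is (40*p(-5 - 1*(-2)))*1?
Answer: 600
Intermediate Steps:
p(B) = B*(-2 + B) (p(B) = (-2 + B)*B = B*(-2 + B))
(40*p(-5 - 1*(-2)))*1 = (40*((-5 - 1*(-2))*(-2 + (-5 - 1*(-2)))))*1 = (40*((-5 + 2)*(-2 + (-5 + 2))))*1 = (40*(-3*(-2 - 3)))*1 = (40*(-3*(-5)))*1 = (40*15)*1 = 600*1 = 600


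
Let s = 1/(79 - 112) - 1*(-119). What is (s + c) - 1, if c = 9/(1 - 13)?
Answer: 15473/132 ≈ 117.22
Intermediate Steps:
s = 3926/33 (s = 1/(-33) + 119 = -1/33 + 119 = 3926/33 ≈ 118.97)
c = -¾ (c = 9/(-12) = -1/12*9 = -¾ ≈ -0.75000)
(s + c) - 1 = (3926/33 - ¾) - 1 = 15605/132 - 1 = 15473/132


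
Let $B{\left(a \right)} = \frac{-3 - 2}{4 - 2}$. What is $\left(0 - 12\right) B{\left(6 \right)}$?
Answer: $30$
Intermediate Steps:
$B{\left(a \right)} = - \frac{5}{2}$
$\left(0 - 12\right) B{\left(6 \right)} = \left(0 - 12\right) \left(- \frac{5}{2}\right) = \left(-12\right) \left(- \frac{5}{2}\right) = 30$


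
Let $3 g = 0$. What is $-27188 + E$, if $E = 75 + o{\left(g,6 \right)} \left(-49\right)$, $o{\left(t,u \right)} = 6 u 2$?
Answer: $-30641$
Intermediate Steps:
$g = 0$ ($g = \frac{1}{3} \cdot 0 = 0$)
$o{\left(t,u \right)} = 12 u$
$E = -3453$ ($E = 75 + 12 \cdot 6 \left(-49\right) = 75 + 72 \left(-49\right) = 75 - 3528 = -3453$)
$-27188 + E = -27188 - 3453 = -30641$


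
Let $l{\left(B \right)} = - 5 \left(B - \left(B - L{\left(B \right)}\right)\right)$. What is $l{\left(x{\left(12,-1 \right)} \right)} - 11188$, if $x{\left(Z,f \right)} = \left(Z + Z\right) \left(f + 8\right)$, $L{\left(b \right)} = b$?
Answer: $-12028$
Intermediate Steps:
$x{\left(Z,f \right)} = 2 Z \left(8 + f\right)$
$l{\left(B \right)} = - 5 B$ ($l{\left(B \right)} = - 5 \left(B + \left(B - B\right)\right) = - 5 \left(B + 0\right) = - 5 B$)
$l{\left(x{\left(12,-1 \right)} \right)} - 11188 = - 5 \cdot 2 \cdot 12 \left(8 - 1\right) - 11188 = - 5 \cdot 2 \cdot 12 \cdot 7 - 11188 = \left(-5\right) 168 - 11188 = -840 - 11188 = -12028$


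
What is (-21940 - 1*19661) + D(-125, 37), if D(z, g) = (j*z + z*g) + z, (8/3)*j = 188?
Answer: -110327/2 ≈ -55164.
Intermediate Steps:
j = 141/2 (j = (3/8)*188 = 141/2 ≈ 70.500)
D(z, g) = 143*z/2 + g*z (D(z, g) = (141*z/2 + z*g) + z = (141*z/2 + g*z) + z = 143*z/2 + g*z)
(-21940 - 1*19661) + D(-125, 37) = (-21940 - 1*19661) + (½)*(-125)*(143 + 2*37) = (-21940 - 19661) + (½)*(-125)*(143 + 74) = -41601 + (½)*(-125)*217 = -41601 - 27125/2 = -110327/2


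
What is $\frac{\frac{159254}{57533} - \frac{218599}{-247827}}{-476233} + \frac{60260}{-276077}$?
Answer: $- \frac{409194232041990852805}{1874629095185993981331} \approx -0.21828$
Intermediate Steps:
$\frac{\frac{159254}{57533} - \frac{218599}{-247827}}{-476233} + \frac{60260}{-276077} = \left(159254 \cdot \frac{1}{57533} - - \frac{218599}{247827}\right) \left(- \frac{1}{476233}\right) + 60260 \left(- \frac{1}{276077}\right) = \left(\frac{159254}{57533} + \frac{218599}{247827}\right) \left(- \frac{1}{476233}\right) - \frac{60260}{276077} = \frac{52044097325}{14258230791} \left(- \frac{1}{476233}\right) - \frac{60260}{276077} = - \frac{52044097325}{6790240024290303} - \frac{60260}{276077} = - \frac{409194232041990852805}{1874629095185993981331}$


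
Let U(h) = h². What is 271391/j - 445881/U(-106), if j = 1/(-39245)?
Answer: -119671712782501/11236 ≈ -1.0651e+10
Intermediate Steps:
j = -1/39245 ≈ -2.5481e-5
271391/j - 445881/U(-106) = 271391/(-1/39245) - 445881/((-106)²) = 271391*(-39245) - 445881/11236 = -10650739795 - 445881*1/11236 = -10650739795 - 445881/11236 = -119671712782501/11236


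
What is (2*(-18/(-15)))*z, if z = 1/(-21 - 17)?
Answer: -6/95 ≈ -0.063158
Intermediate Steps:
z = -1/38 (z = 1/(-38) = -1/38 ≈ -0.026316)
(2*(-18/(-15)))*z = (2*(-18/(-15)))*(-1/38) = (2*(-18*(-1/15)))*(-1/38) = (2*(6/5))*(-1/38) = (12/5)*(-1/38) = -6/95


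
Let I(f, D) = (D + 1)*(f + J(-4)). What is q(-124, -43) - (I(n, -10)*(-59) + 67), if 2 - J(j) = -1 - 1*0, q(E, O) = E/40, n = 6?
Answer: -48491/10 ≈ -4849.1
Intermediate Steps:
q(E, O) = E/40 (q(E, O) = E*(1/40) = E/40)
J(j) = 3 (J(j) = 2 - (-1 - 1*0) = 2 - (-1 + 0) = 2 - 1*(-1) = 2 + 1 = 3)
I(f, D) = (1 + D)*(3 + f) (I(f, D) = (D + 1)*(f + 3) = (1 + D)*(3 + f))
q(-124, -43) - (I(n, -10)*(-59) + 67) = (1/40)*(-124) - ((3 + 6 + 3*(-10) - 10*6)*(-59) + 67) = -31/10 - ((3 + 6 - 30 - 60)*(-59) + 67) = -31/10 - (-81*(-59) + 67) = -31/10 - (4779 + 67) = -31/10 - 1*4846 = -31/10 - 4846 = -48491/10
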